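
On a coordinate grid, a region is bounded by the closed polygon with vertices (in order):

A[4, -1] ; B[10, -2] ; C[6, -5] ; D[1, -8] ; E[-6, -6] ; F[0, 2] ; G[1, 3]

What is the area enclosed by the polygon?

80

Cross-terms: 2, -38, -43, -54, -12, -2, -13  ⇒  Σ = -160
Area = |Σ|/2 = 80.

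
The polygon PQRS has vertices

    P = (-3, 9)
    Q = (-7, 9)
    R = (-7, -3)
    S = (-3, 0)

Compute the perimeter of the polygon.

|PQ| = √((-4)² + (0)²) = √16 = 4
|QR| = √((0)² + (-12)²) = √144 = 12
|RS| = √((4)² + (3)²) = √25 = 5
|SP| = √((0)² + (9)²) = √81 = 9
Perimeter = 4 + 12 + 5 + 9 = 30.

30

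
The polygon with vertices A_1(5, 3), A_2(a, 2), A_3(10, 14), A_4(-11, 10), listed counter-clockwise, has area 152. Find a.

Write out the shoelace sum; only the two edges meeting at A_2 involve a:
2·Area = [(5·2 − a·3) + (a·14 − 10·2)] + 171
       = 11·a + 161 = 304
⇒ a = 13.

13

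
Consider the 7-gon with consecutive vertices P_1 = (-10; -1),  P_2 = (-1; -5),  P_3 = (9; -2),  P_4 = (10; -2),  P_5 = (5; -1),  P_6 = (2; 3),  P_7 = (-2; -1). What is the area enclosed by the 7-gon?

55.5

Apply the surveyor's formula: 2A = Σ (x_i·y_{i+1} − x_{i+1}·y_i), indices taken mod 7.
Σ = (49) + (47) + (2) + (0) + (17) + (4) + (-8) = 111
Area = |Σ|/2 = 55.5.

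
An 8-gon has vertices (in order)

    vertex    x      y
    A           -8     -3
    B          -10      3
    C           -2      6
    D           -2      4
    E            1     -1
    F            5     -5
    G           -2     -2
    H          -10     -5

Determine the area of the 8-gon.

Apply the surveyor's formula: 2A = Σ (x_i·y_{i+1} − x_{i+1}·y_i), indices taken mod 8.
Cross-terms: -54, -54, 4, -2, 0, -20, -10, -10  ⇒  Σ = -146
Area = |Σ|/2 = 73.

73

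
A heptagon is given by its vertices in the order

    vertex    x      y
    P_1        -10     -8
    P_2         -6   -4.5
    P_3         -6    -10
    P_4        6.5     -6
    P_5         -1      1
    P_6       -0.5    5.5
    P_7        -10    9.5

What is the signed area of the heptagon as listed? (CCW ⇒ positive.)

175.875

Apply the shoelace (surveyor's) formula: 2A = Σ (x_i·y_{i+1} − x_{i+1}·y_i), indices taken mod 7.
Σ = (-3) + (33) + (101) + (0.5) + (-5) + (50.25) + (175) = 351.75
Signed area = Σ/2 = 175.875 (positive ⇒ counter-clockwise traversal).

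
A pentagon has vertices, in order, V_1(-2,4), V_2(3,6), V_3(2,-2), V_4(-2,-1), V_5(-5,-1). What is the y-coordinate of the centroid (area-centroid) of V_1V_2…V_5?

118/73

Apply Gauss's area formula. First the cross-terms c_i = x_i·y_{i+1} − x_{i+1}·y_i:
  -24, -18, -6, -3, -22  ⇒  2A = -73, A = -36.5.
Then Σ (y_i + y_{i+1})·c_i = -354, so ȳ = -354 / (6·(-36.5)) = 118/73.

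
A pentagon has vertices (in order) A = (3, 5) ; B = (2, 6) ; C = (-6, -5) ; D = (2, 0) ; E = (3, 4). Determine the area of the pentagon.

27.5

Σ = (8) + (26) + (10) + (8) + (3) = 55
Area = |Σ|/2 = 27.5.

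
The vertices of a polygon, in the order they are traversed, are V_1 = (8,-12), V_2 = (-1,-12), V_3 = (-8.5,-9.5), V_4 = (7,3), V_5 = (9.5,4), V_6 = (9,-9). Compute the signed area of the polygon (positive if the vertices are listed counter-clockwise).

-158.75

Σ = (-108) + (-92.5) + (41) + (-0.5) + (-121.5) + (-36) = -317.5
Signed area = Σ/2 = -158.75 (negative ⇒ clockwise traversal).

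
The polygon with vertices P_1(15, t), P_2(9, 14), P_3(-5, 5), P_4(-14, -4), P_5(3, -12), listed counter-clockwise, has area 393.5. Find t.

-2

Write out the shoelace sum; only the two edges meeting at P_1 involve t:
2·Area = [(3·t − 15·(-12)) + (15·14 − 9·t)] + 385
       = -6·t + 775 = 787
⇒ t = -2.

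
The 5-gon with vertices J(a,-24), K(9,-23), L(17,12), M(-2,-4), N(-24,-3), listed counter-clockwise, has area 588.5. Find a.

Write out the shoelace sum; only the two edges meeting at J involve a:
2·Area = [((-24)·(-24) − a·(-3)) + (a·(-23) − 9·(-24))] + 365
       = -20·a + 1157 = 1177
⇒ a = -1.

-1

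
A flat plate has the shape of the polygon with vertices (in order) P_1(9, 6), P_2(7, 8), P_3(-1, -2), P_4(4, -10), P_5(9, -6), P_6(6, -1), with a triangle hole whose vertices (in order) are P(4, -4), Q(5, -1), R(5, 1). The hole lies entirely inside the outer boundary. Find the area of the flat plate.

89

Outer boundary:
Cross-terms: 30, -6, 18, 66, 27, 45  ⇒  Σ = 180
Area = |Σ|/2 = 90.
Hole:
Apply the shoelace formula: 2A = Σ (x_i·y_{i+1} − x_{i+1}·y_i), indices taken mod 3.
Cross-terms: 16, 10, -24  ⇒  Σ = 2
Area = |Σ|/2 = 1.
Net area = 90 − 1 = 89.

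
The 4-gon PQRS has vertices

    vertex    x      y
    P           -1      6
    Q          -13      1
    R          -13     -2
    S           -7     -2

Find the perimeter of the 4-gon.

32

|PQ| = √((-12)² + (-5)²) = √169 = 13
|QR| = √((0)² + (-3)²) = √9 = 3
|RS| = √((6)² + (0)²) = √36 = 6
|SP| = √((6)² + (8)²) = √100 = 10
Perimeter = 13 + 3 + 6 + 10 = 32.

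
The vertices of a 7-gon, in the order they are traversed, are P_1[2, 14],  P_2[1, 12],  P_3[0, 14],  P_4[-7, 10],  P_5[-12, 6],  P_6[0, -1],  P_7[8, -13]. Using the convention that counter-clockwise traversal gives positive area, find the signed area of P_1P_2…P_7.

179

Cross-terms: 10, 14, 98, 78, 12, 8, 138  ⇒  Σ = 358
Signed area = Σ/2 = 179 (positive ⇒ counter-clockwise traversal).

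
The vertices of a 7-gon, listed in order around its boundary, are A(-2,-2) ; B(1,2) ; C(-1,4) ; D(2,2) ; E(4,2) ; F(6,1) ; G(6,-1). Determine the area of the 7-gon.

A→B: (-2)(2) − (1)(-2) = -2
B→C: (1)(4) − (-1)(2) = 6
C→D: (-1)(2) − (2)(4) = -10
D→E: (2)(2) − (4)(2) = -4
E→F: (4)(1) − (6)(2) = -8
F→G: (6)(-1) − (6)(1) = -12
G→A: (6)(-2) − (-2)(-1) = -14
Σ = -44
Area = |Σ|/2 = 22.

22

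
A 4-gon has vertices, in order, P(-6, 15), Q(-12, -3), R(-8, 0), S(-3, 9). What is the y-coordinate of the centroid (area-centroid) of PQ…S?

Apply Gauss's area formula. First the cross-terms c_i = x_i·y_{i+1} − x_{i+1}·y_i:
  198, -24, -72, 9  ⇒  2A = 111, A = 55.5.
Then Σ (y_i + y_{i+1})·c_i = 2016, so ȳ = 2016 / (6·55.5) = 224/37.

224/37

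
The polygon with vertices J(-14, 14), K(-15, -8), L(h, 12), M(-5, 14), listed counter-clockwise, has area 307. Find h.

13

The doubled signed area Σ (x_i y_{i+1} − x_{i+1} y_i) is linear in h.
With h=0 it equals 328; the coefficient of h is 22 (from the two edges through L).
So 22·h + 328 = 2·307 = 614 ⇒ h = 13.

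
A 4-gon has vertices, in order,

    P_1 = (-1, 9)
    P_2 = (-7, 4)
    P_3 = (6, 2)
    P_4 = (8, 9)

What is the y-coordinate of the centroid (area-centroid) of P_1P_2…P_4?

Apply the shoelace (surveyor's) formula. First the cross-terms c_i = x_i·y_{i+1} − x_{i+1}·y_i:
  59, -38, 38, 81  ⇒  2A = 140, A = 70.
Then Σ (y_i + y_{i+1})·c_i = 2415, so ȳ = 2415 / (6·70) = 5.75.

5.75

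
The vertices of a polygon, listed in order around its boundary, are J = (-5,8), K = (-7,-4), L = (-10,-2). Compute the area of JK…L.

20

Apply the shoelace formula: 2A = Σ (x_i·y_{i+1} − x_{i+1}·y_i), indices taken mod 3.
J→K: (-5)(-4) − (-7)(8) = 76
K→L: (-7)(-2) − (-10)(-4) = -26
L→J: (-10)(8) − (-5)(-2) = -90
Σ = -40
Area = |Σ|/2 = 20.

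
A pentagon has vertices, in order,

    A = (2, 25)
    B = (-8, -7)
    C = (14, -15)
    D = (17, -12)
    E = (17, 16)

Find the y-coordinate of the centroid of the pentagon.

237/68

Apply Gauss's area formula. First the cross-terms c_i = x_i·y_{i+1} − x_{i+1}·y_i:
  186, 218, 87, 476, 393  ⇒  2A = 1360, A = 680.
Then Σ (y_i + y_{i+1})·c_i = 14220, so ȳ = 14220 / (6·680) = 237/68.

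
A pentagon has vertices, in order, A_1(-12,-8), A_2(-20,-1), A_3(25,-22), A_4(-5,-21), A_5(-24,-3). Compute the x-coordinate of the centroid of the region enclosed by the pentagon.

-418/279

Apply the surveyor's formula. First the cross-terms c_i = x_i·y_{i+1} − x_{i+1}·y_i:
  -148, 465, -635, -489, 156  ⇒  2A = -651, A = -325.5.
Then Σ (x_i + x_{i+1})·c_i = 2926, so x̄ = 2926 / (6·(-325.5)) = -418/279.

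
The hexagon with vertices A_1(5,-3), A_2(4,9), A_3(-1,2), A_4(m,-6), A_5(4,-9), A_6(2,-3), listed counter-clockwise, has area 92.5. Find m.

Write out the shoelace sum; only the two edges meeting at A_4 involve m:
2·Area = [((-1)·(-6) − m·2) + (m·(-9) − 4·(-6))] + 89
       = -11·m + 119 = 185
⇒ m = -6.

-6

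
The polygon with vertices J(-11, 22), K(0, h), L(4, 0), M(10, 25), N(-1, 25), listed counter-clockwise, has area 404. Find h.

The doubled signed area Σ (x_i y_{i+1} − x_{i+1} y_i) is linear in h.
With h=0 it equals 628; the coefficient of h is -15 (from the two edges through K).
So -15·h + 628 = 2·404 = 808 ⇒ h = -12.

-12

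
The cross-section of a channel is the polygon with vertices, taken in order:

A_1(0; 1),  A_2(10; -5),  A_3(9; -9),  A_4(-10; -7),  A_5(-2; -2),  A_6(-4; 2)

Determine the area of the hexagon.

109

Apply the shoelace (surveyor's) formula: 2A = Σ (x_i·y_{i+1} − x_{i+1}·y_i), indices taken mod 6.
Σ = (-10) + (-45) + (-153) + (6) + (-12) + (-4) = -218
Area = |Σ|/2 = 109.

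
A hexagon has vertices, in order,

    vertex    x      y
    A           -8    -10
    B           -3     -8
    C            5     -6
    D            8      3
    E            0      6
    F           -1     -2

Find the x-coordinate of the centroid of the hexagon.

331/203

Apply the surveyor's formula. First the cross-terms c_i = x_i·y_{i+1} − x_{i+1}·y_i:
  34, 58, 63, 48, 6, -6  ⇒  2A = 203, A = 101.5.
Then Σ (x_i + x_{i+1})·c_i = 993, so x̄ = 993 / (6·101.5) = 331/203.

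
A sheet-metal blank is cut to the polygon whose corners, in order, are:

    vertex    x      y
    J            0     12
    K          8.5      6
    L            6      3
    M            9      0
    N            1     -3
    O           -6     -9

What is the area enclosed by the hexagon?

J→K: (0)(6) − (8.5)(12) = -102
K→L: (8.5)(3) − (6)(6) = -10.5
L→M: (6)(0) − (9)(3) = -27
M→N: (9)(-3) − (1)(0) = -27
N→O: (1)(-9) − (-6)(-3) = -27
O→J: (-6)(12) − (0)(-9) = -72
Σ = -265.5
Area = |Σ|/2 = 132.75.

132.75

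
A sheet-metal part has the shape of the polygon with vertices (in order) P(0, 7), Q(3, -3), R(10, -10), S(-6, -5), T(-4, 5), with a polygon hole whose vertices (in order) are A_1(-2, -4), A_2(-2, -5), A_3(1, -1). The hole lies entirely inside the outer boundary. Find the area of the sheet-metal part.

Outer boundary:
P→Q: (0)(-3) − (3)(7) = -21
Q→R: (3)(-10) − (10)(-3) = 0
R→S: (10)(-5) − (-6)(-10) = -110
S→T: (-6)(5) − (-4)(-5) = -50
T→P: (-4)(7) − (0)(5) = -28
Σ = -209
Area = |Σ|/2 = 104.5.
Hole:
Apply the surveyor's formula: 2A = Σ (x_i·y_{i+1} − x_{i+1}·y_i), indices taken mod 3.
Cross-terms: 2, 7, -6  ⇒  Σ = 3
Area = |Σ|/2 = 1.5.
Net area = 104.5 − 1.5 = 103.

103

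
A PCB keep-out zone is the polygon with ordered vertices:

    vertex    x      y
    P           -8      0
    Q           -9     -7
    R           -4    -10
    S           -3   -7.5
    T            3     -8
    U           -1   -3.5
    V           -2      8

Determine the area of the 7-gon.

Apply the shoelace formula: 2A = Σ (x_i·y_{i+1} − x_{i+1}·y_i), indices taken mod 7.
P→Q: (-8)(-7) − (-9)(0) = 56
Q→R: (-9)(-10) − (-4)(-7) = 62
R→S: (-4)(-7.5) − (-3)(-10) = 0
S→T: (-3)(-8) − (3)(-7.5) = 46.5
T→U: (3)(-3.5) − (-1)(-8) = -18.5
U→V: (-1)(8) − (-2)(-3.5) = -15
V→P: (-2)(0) − (-8)(8) = 64
Σ = 195
Area = |Σ|/2 = 97.5.

97.5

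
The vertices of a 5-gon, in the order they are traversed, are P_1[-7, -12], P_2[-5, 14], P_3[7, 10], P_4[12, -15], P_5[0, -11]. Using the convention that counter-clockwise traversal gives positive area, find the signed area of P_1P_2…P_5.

-370

Apply the surveyor's formula: 2A = Σ (x_i·y_{i+1} − x_{i+1}·y_i), indices taken mod 5.
Cross-terms: -158, -148, -225, -132, -77  ⇒  Σ = -740
Signed area = Σ/2 = -370 (negative ⇒ clockwise traversal).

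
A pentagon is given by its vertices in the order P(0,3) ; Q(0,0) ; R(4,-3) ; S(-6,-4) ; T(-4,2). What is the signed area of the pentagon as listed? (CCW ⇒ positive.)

-37

Σ = (0) + (0) + (-34) + (-28) + (-12) = -74
Signed area = Σ/2 = -37 (negative ⇒ clockwise traversal).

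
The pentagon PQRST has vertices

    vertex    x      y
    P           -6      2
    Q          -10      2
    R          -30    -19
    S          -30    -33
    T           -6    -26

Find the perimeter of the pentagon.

|PQ| = √((-4)² + (0)²) = √16 = 4
|QR| = √((-20)² + (-21)²) = √841 = 29
|RS| = √((0)² + (-14)²) = √196 = 14
|ST| = √((24)² + (7)²) = √625 = 25
|TP| = √((0)² + (28)²) = √784 = 28
Perimeter = 4 + 29 + 14 + 25 + 28 = 100.

100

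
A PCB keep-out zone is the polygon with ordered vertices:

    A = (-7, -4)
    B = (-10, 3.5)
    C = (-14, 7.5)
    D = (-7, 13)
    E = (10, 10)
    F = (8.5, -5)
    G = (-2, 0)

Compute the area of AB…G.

Apply Gauss's area formula: 2A = Σ (x_i·y_{i+1} − x_{i+1}·y_i), indices taken mod 7.
Cross-terms: -64.5, -26, -129.5, -200, -135, -10, 8  ⇒  Σ = -557
Area = |Σ|/2 = 278.5.

278.5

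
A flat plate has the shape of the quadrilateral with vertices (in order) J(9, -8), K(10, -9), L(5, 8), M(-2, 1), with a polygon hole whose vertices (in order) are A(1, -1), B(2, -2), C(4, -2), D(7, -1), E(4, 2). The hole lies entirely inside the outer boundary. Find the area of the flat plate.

63

Outer boundary:
Σ = (-1) + (125) + (21) + (7) = 152
Area = |Σ|/2 = 76.
Hole:
Apply the surveyor's formula: 2A = Σ (x_i·y_{i+1} − x_{i+1}·y_i), indices taken mod 5.
A→B: (1)(-2) − (2)(-1) = 0
B→C: (2)(-2) − (4)(-2) = 4
C→D: (4)(-1) − (7)(-2) = 10
D→E: (7)(2) − (4)(-1) = 18
E→A: (4)(-1) − (1)(2) = -6
Σ = 26
Area = |Σ|/2 = 13.
Net area = 76 − 13 = 63.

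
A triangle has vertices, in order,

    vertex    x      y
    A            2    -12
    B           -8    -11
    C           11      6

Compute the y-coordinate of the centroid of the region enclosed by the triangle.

-17/3

Apply the shoelace formula. First the cross-terms c_i = x_i·y_{i+1} − x_{i+1}·y_i:
  -118, 73, -144  ⇒  2A = -189, A = -94.5.
Then Σ (y_i + y_{i+1})·c_i = 3213, so ȳ = 3213 / (6·(-94.5)) = -17/3.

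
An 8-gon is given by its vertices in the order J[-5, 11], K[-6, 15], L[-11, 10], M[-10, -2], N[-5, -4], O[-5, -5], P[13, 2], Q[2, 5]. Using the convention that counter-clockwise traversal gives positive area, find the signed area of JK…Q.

208

Apply the shoelace formula: 2A = Σ (x_i·y_{i+1} − x_{i+1}·y_i), indices taken mod 8.
Σ = (-9) + (105) + (122) + (30) + (5) + (55) + (61) + (47) = 416
Signed area = Σ/2 = 208 (positive ⇒ counter-clockwise traversal).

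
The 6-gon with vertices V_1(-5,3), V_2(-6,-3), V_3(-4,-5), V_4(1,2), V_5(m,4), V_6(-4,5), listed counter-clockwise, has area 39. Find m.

Write out the shoelace sum; only the two edges meeting at V_5 involve m:
2·Area = [(1·4 − m·2) + (m·5 − (-4)·4)] + 61
       = 3·m + 81 = 78
⇒ m = -1.

-1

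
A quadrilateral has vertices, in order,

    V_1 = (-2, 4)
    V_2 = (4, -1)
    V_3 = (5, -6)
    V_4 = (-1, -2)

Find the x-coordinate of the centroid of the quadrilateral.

239/171

Apply Gauss's area formula. First the cross-terms c_i = x_i·y_{i+1} − x_{i+1}·y_i:
  -14, -19, -16, -8  ⇒  2A = -57, A = -28.5.
Then Σ (x_i + x_{i+1})·c_i = -239, so x̄ = -239 / (6·(-28.5)) = 239/171.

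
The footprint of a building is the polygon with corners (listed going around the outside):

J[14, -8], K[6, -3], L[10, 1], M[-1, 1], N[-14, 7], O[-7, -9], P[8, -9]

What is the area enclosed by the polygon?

216

Apply Gauss's area formula: 2A = Σ (x_i·y_{i+1} − x_{i+1}·y_i), indices taken mod 7.
Cross-terms: 6, 36, 11, 7, 175, 135, 62  ⇒  Σ = 432
Area = |Σ|/2 = 216.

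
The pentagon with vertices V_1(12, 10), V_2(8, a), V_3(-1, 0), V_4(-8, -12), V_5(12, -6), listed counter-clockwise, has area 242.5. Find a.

13

Write out the shoelace sum; only the two edges meeting at V_2 involve a:
2·Area = [(12·a − 8·10) + (8·0 − (-1)·a)] + 396
       = 13·a + 316 = 485
⇒ a = 13.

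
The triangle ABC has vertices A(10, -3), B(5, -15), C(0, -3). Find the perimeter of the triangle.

36

|AB| = √((-5)² + (-12)²) = √169 = 13
|BC| = √((-5)² + (12)²) = √169 = 13
|CA| = √((10)² + (0)²) = √100 = 10
Perimeter = 13 + 13 + 10 = 36.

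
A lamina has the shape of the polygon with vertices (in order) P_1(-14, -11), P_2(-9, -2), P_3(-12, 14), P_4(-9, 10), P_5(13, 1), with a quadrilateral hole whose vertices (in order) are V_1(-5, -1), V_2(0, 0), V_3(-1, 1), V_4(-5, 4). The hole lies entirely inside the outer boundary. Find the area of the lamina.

Outer boundary:
Apply Gauss's area formula: 2A = Σ (x_i·y_{i+1} − x_{i+1}·y_i), indices taken mod 5.
P_1→P_2: (-14)(-2) − (-9)(-11) = -71
P_2→P_3: (-9)(14) − (-12)(-2) = -150
P_3→P_4: (-12)(10) − (-9)(14) = 6
P_4→P_5: (-9)(1) − (13)(10) = -139
P_5→P_1: (13)(-11) − (-14)(1) = -129
Σ = -483
Area = |Σ|/2 = 241.5.
Hole:
V_1→V_2: (-5)(0) − (0)(-1) = 0
V_2→V_3: (0)(1) − (-1)(0) = 0
V_3→V_4: (-1)(4) − (-5)(1) = 1
V_4→V_1: (-5)(-1) − (-5)(4) = 25
Σ = 26
Area = |Σ|/2 = 13.
Net area = 241.5 − 13 = 228.5.

228.5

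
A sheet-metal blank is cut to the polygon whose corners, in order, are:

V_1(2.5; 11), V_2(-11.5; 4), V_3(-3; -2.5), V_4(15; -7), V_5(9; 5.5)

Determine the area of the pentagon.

Apply Gauss's area formula: 2A = Σ (x_i·y_{i+1} − x_{i+1}·y_i), indices taken mod 5.
Σ = (136.5) + (40.75) + (58.5) + (145.5) + (85.25) = 466.5
Area = |Σ|/2 = 233.25.

233.25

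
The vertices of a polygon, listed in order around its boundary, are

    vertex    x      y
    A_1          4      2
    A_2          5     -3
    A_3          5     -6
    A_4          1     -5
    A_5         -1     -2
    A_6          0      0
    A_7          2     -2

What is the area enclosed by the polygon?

25.5

A_1→A_2: (4)(-3) − (5)(2) = -22
A_2→A_3: (5)(-6) − (5)(-3) = -15
A_3→A_4: (5)(-5) − (1)(-6) = -19
A_4→A_5: (1)(-2) − (-1)(-5) = -7
A_5→A_6: (-1)(0) − (0)(-2) = 0
A_6→A_7: (0)(-2) − (2)(0) = 0
A_7→A_1: (2)(2) − (4)(-2) = 12
Σ = -51
Area = |Σ|/2 = 25.5.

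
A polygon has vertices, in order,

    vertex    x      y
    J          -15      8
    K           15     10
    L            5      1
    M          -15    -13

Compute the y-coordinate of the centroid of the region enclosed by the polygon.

Apply the surveyor's formula. First the cross-terms c_i = x_i·y_{i+1} − x_{i+1}·y_i:
  -270, -35, -50, -315  ⇒  2A = -670, A = -335.
Then Σ (y_i + y_{i+1})·c_i = -3070, so ȳ = -3070 / (6·(-335)) = 307/201.

307/201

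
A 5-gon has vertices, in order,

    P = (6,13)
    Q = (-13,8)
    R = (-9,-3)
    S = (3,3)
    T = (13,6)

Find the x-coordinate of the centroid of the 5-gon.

Apply Gauss's area formula. First the cross-terms c_i = x_i·y_{i+1} − x_{i+1}·y_i:
  217, 111, -18, -21, 133  ⇒  2A = 422, A = 211.
Then Σ (x_i + x_{i+1})·c_i = -1662, so x̄ = -1662 / (6·211) = -277/211.

-277/211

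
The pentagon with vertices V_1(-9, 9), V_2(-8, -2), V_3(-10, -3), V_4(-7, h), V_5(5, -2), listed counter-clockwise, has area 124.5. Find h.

The doubled signed area Σ (x_i y_{i+1} − x_{i+1} y_i) is linear in h.
With h=0 it equals 114; the coefficient of h is -15 (from the two edges through V_4).
So -15·h + 114 = 2·124.5 = 249 ⇒ h = -9.

-9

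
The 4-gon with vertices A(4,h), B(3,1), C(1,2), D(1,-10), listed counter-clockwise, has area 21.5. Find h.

-3

Write out the shoelace sum; only the two edges meeting at A involve h:
2·Area = [(1·h − 4·(-10)) + (4·1 − 3·h)] + -7
       = -2·h + 37 = 43
⇒ h = -3.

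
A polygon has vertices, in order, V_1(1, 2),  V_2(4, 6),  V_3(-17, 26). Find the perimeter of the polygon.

64

|V_1V_2| = √((3)² + (4)²) = √25 = 5
|V_2V_3| = √((-21)² + (20)²) = √841 = 29
|V_3V_1| = √((18)² + (-24)²) = √900 = 30
Perimeter = 5 + 29 + 30 = 64.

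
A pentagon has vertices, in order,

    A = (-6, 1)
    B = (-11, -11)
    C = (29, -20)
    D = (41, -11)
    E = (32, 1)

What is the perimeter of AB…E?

|AB| = √((-5)² + (-12)²) = √169 = 13
|BC| = √((40)² + (-9)²) = √1681 = 41
|CD| = √((12)² + (9)²) = √225 = 15
|DE| = √((-9)² + (12)²) = √225 = 15
|EA| = √((-38)² + (0)²) = √1444 = 38
Perimeter = 13 + 41 + 15 + 15 + 38 = 122.

122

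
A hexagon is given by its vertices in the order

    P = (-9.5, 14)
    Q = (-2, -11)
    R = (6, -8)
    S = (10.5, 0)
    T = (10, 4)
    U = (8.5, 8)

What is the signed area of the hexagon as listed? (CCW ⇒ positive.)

Apply the shoelace (surveyor's) formula: 2A = Σ (x_i·y_{i+1} − x_{i+1}·y_i), indices taken mod 6.
Cross-terms: 132.5, 82, 84, 42, 46, 195  ⇒  Σ = 581.5
Signed area = Σ/2 = 290.75 (positive ⇒ counter-clockwise traversal).

290.75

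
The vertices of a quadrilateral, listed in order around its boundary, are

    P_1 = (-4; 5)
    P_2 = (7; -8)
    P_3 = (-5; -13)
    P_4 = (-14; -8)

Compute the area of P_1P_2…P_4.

Apply Gauss's area formula: 2A = Σ (x_i·y_{i+1} − x_{i+1}·y_i), indices taken mod 4.
P_1→P_2: (-4)(-8) − (7)(5) = -3
P_2→P_3: (7)(-13) − (-5)(-8) = -131
P_3→P_4: (-5)(-8) − (-14)(-13) = -142
P_4→P_1: (-14)(5) − (-4)(-8) = -102
Σ = -378
Area = |Σ|/2 = 189.

189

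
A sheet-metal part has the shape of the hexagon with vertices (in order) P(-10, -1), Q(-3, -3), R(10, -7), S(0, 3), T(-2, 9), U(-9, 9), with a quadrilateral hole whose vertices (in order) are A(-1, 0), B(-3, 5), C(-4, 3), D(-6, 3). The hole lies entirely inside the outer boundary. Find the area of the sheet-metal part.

130.5

Outer boundary:
Σ = (27) + (51) + (30) + (6) + (63) + (99) = 276
Area = |Σ|/2 = 138.
Hole:
Apply the surveyor's formula: 2A = Σ (x_i·y_{i+1} − x_{i+1}·y_i), indices taken mod 4.
Σ = (-5) + (11) + (6) + (3) = 15
Area = |Σ|/2 = 7.5.
Net area = 138 − 7.5 = 130.5.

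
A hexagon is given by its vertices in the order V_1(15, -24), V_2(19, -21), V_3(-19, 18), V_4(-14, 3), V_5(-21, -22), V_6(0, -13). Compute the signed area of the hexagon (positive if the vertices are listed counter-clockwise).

Σ = (141) + (-57) + (195) + (371) + (273) + (195) = 1118
Signed area = Σ/2 = 559 (positive ⇒ counter-clockwise traversal).

559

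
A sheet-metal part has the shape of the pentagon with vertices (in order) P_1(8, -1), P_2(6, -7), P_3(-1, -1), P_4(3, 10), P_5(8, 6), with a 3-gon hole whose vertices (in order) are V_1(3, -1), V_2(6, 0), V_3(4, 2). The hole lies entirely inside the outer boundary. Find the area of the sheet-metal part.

Outer boundary:
Apply Gauss's area formula: 2A = Σ (x_i·y_{i+1} − x_{i+1}·y_i), indices taken mod 5.
Σ = (-50) + (-13) + (-7) + (-62) + (-56) = -188
Area = |Σ|/2 = 94.
Hole:
Apply Gauss's area formula: 2A = Σ (x_i·y_{i+1} − x_{i+1}·y_i), indices taken mod 3.
Σ = (6) + (12) + (-10) = 8
Area = |Σ|/2 = 4.
Net area = 94 − 4 = 90.

90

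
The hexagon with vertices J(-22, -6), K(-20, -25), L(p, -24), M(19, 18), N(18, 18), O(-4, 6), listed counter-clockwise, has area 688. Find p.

Write out the shoelace sum; only the two edges meeting at L involve p:
2·Area = [((-20)·(-24) − p·(-25)) + (p·18 − 19·(-24))] + 784
       = 43·p + 1720 = 1376
⇒ p = -8.

-8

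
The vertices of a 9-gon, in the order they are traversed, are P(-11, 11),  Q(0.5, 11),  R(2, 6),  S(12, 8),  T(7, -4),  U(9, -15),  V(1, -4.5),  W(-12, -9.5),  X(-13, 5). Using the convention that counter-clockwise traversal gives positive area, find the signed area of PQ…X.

-367.5

Apply the surveyor's formula: 2A = Σ (x_i·y_{i+1} − x_{i+1}·y_i), indices taken mod 9.
P→Q: (-11)(11) − (0.5)(11) = -126.5
Q→R: (0.5)(6) − (2)(11) = -19
R→S: (2)(8) − (12)(6) = -56
S→T: (12)(-4) − (7)(8) = -104
T→U: (7)(-15) − (9)(-4) = -69
U→V: (9)(-4.5) − (1)(-15) = -25.5
V→W: (1)(-9.5) − (-12)(-4.5) = -63.5
W→X: (-12)(5) − (-13)(-9.5) = -183.5
X→P: (-13)(11) − (-11)(5) = -88
Σ = -735
Signed area = Σ/2 = -367.5 (negative ⇒ clockwise traversal).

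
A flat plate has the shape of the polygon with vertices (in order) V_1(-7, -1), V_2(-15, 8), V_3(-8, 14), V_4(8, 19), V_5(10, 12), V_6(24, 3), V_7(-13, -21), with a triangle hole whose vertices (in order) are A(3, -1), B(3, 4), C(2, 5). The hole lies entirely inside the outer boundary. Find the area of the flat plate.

713.5

Outer boundary:
Apply the surveyor's formula: 2A = Σ (x_i·y_{i+1} − x_{i+1}·y_i), indices taken mod 7.
Cross-terms: -71, -146, -264, -94, -258, -465, -134  ⇒  Σ = -1432
Area = |Σ|/2 = 716.
Hole:
Σ = (15) + (7) + (-17) = 5
Area = |Σ|/2 = 2.5.
Net area = 716 − 2.5 = 713.5.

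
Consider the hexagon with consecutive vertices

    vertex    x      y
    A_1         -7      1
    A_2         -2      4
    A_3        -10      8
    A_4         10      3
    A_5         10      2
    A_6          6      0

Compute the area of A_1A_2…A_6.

64

Apply the shoelace (surveyor's) formula: 2A = Σ (x_i·y_{i+1} − x_{i+1}·y_i), indices taken mod 6.
Σ = (-26) + (24) + (-110) + (-10) + (-12) + (6) = -128
Area = |Σ|/2 = 64.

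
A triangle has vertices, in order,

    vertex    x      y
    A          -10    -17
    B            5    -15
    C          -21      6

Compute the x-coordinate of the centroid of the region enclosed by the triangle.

Apply the surveyor's formula. First the cross-terms c_i = x_i·y_{i+1} − x_{i+1}·y_i:
  235, -285, 417  ⇒  2A = 367, A = 183.5.
Then Σ (x_i + x_{i+1})·c_i = -9542, so x̄ = -9542 / (6·183.5) = -26/3.

-26/3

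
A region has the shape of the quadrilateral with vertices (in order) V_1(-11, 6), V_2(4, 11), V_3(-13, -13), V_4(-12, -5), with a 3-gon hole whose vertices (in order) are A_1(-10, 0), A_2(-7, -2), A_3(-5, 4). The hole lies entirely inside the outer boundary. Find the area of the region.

125

Outer boundary:
Cross-terms: -145, 91, -91, -127  ⇒  Σ = -272
Area = |Σ|/2 = 136.
Hole:
Σ = (20) + (-38) + (40) = 22
Area = |Σ|/2 = 11.
Net area = 136 − 11 = 125.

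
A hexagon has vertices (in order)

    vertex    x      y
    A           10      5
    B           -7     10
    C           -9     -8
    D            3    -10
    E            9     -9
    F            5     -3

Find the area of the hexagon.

265.5

Apply the surveyor's formula: 2A = Σ (x_i·y_{i+1} − x_{i+1}·y_i), indices taken mod 6.
Σ = (135) + (146) + (114) + (63) + (18) + (55) = 531
Area = |Σ|/2 = 265.5.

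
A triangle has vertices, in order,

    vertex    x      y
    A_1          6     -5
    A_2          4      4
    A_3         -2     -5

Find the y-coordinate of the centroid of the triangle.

Apply the shoelace (surveyor's) formula. First the cross-terms c_i = x_i·y_{i+1} − x_{i+1}·y_i:
  44, -12, 40  ⇒  2A = 72, A = 36.
Then Σ (y_i + y_{i+1})·c_i = -432, so ȳ = -432 / (6·36) = -2.

-2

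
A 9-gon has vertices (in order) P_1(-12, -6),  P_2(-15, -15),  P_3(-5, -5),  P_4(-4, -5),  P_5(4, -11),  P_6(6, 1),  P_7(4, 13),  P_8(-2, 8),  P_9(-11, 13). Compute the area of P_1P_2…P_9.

322.5

Apply the shoelace (surveyor's) formula: 2A = Σ (x_i·y_{i+1} − x_{i+1}·y_i), indices taken mod 9.
Σ = (90) + (0) + (5) + (64) + (70) + (74) + (58) + (62) + (222) = 645
Area = |Σ|/2 = 322.5.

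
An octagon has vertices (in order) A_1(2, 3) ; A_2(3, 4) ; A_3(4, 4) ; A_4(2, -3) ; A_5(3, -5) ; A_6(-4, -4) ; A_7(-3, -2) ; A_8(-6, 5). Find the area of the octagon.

Apply the shoelace formula: 2A = Σ (x_i·y_{i+1} − x_{i+1}·y_i), indices taken mod 8.
A_1→A_2: (2)(4) − (3)(3) = -1
A_2→A_3: (3)(4) − (4)(4) = -4
A_3→A_4: (4)(-3) − (2)(4) = -20
A_4→A_5: (2)(-5) − (3)(-3) = -1
A_5→A_6: (3)(-4) − (-4)(-5) = -32
A_6→A_7: (-4)(-2) − (-3)(-4) = -4
A_7→A_8: (-3)(5) − (-6)(-2) = -27
A_8→A_1: (-6)(3) − (2)(5) = -28
Σ = -117
Area = |Σ|/2 = 58.5.

58.5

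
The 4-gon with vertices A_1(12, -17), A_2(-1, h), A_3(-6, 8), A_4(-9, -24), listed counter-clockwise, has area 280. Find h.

The doubled signed area Σ (x_i y_{i+1} − x_{i+1} y_i) is linear in h.
With h=0 it equals 632; the coefficient of h is 18 (from the two edges through A_2).
So 18·h + 632 = 2·280 = 560 ⇒ h = -4.

-4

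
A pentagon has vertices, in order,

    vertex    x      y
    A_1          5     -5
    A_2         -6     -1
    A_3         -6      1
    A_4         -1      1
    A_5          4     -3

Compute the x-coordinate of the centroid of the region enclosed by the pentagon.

Apply the shoelace (surveyor's) formula. First the cross-terms c_i = x_i·y_{i+1} − x_{i+1}·y_i:
  -35, -12, -5, -1, -5  ⇒  2A = -58, A = -29.
Then Σ (x_i + x_{i+1})·c_i = 166, so x̄ = 166 / (6·(-29)) = -83/87.

-83/87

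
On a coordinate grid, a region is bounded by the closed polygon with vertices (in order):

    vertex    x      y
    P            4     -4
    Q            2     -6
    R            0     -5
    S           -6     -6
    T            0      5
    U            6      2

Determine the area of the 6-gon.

Apply Gauss's area formula: 2A = Σ (x_i·y_{i+1} − x_{i+1}·y_i), indices taken mod 6.
P→Q: (4)(-6) − (2)(-4) = -16
Q→R: (2)(-5) − (0)(-6) = -10
R→S: (0)(-6) − (-6)(-5) = -30
S→T: (-6)(5) − (0)(-6) = -30
T→U: (0)(2) − (6)(5) = -30
U→P: (6)(-4) − (4)(2) = -32
Σ = -148
Area = |Σ|/2 = 74.

74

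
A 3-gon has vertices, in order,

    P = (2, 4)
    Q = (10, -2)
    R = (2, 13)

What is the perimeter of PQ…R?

36

|PQ| = √((8)² + (-6)²) = √100 = 10
|QR| = √((-8)² + (15)²) = √289 = 17
|RP| = √((0)² + (-9)²) = √81 = 9
Perimeter = 10 + 17 + 9 = 36.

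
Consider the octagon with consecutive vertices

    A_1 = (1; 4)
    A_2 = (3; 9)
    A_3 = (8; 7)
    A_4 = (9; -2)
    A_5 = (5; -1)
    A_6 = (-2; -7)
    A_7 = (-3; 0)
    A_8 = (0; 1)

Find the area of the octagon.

97

Σ = (-3) + (-51) + (-79) + (1) + (-37) + (-21) + (-3) + (-1) = -194
Area = |Σ|/2 = 97.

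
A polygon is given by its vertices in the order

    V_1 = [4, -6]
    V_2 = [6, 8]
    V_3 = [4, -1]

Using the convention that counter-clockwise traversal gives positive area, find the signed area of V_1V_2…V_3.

Σ = (68) + (-38) + (-20) = 10
Signed area = Σ/2 = 5 (positive ⇒ counter-clockwise traversal).

5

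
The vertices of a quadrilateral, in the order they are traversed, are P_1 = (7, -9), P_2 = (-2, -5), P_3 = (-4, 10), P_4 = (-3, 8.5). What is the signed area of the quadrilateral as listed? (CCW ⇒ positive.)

Apply the surveyor's formula: 2A = Σ (x_i·y_{i+1} − x_{i+1}·y_i), indices taken mod 4.
Cross-terms: -53, -40, -4, -32.5  ⇒  Σ = -129.5
Signed area = Σ/2 = -64.75 (negative ⇒ clockwise traversal).

-64.75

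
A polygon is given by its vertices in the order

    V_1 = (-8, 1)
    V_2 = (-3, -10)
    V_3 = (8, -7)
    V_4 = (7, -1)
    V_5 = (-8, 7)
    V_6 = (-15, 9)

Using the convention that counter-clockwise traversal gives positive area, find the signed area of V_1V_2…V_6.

178

Σ = (83) + (101) + (41) + (41) + (33) + (57) = 356
Signed area = Σ/2 = 178 (positive ⇒ counter-clockwise traversal).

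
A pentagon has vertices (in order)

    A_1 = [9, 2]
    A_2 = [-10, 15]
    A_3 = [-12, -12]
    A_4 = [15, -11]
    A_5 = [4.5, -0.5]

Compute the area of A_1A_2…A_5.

Apply the shoelace (surveyor's) formula: 2A = Σ (x_i·y_{i+1} − x_{i+1}·y_i), indices taken mod 5.
Cross-terms: 155, 300, 312, 42, 13.5  ⇒  Σ = 822.5
Area = |Σ|/2 = 411.25.

411.25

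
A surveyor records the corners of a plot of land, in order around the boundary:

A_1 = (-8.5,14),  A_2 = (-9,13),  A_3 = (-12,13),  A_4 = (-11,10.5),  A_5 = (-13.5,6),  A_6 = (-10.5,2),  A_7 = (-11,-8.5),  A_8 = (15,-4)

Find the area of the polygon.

321

Apply Gauss's area formula: 2A = Σ (x_i·y_{i+1} − x_{i+1}·y_i), indices taken mod 8.
Cross-terms: 15.5, 39, 17, 75.75, 36, 111.25, 171.5, 176  ⇒  Σ = 642
Area = |Σ|/2 = 321.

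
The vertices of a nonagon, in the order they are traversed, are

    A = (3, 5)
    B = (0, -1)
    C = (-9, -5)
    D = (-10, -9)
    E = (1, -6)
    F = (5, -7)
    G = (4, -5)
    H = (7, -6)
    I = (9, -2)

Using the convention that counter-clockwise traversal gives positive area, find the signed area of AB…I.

108

Apply the shoelace formula: 2A = Σ (x_i·y_{i+1} − x_{i+1}·y_i), indices taken mod 9.
Cross-terms: -3, -9, 31, 69, 23, 3, 11, 40, 51  ⇒  Σ = 216
Signed area = Σ/2 = 108 (positive ⇒ counter-clockwise traversal).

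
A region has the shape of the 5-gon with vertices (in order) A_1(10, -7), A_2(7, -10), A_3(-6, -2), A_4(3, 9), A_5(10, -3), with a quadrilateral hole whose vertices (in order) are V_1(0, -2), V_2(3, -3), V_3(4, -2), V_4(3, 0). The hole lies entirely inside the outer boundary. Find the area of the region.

Outer boundary:
Apply the surveyor's formula: 2A = Σ (x_i·y_{i+1} − x_{i+1}·y_i), indices taken mod 5.
A_1→A_2: (10)(-10) − (7)(-7) = -51
A_2→A_3: (7)(-2) − (-6)(-10) = -74
A_3→A_4: (-6)(9) − (3)(-2) = -48
A_4→A_5: (3)(-3) − (10)(9) = -99
A_5→A_1: (10)(-7) − (10)(-3) = -40
Σ = -312
Area = |Σ|/2 = 156.
Hole:
Σ = (6) + (6) + (6) + (-6) = 12
Area = |Σ|/2 = 6.
Net area = 156 − 6 = 150.

150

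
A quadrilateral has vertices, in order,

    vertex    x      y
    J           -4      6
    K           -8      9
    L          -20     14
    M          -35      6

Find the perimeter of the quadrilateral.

66

|JK| = √((-4)² + (3)²) = √25 = 5
|KL| = √((-12)² + (5)²) = √169 = 13
|LM| = √((-15)² + (-8)²) = √289 = 17
|MJ| = √((31)² + (0)²) = √961 = 31
Perimeter = 5 + 13 + 17 + 31 = 66.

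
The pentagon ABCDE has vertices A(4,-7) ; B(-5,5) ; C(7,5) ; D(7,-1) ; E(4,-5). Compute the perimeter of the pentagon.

40

|AB| = √((-9)² + (12)²) = √225 = 15
|BC| = √((12)² + (0)²) = √144 = 12
|CD| = √((0)² + (-6)²) = √36 = 6
|DE| = √((-3)² + (-4)²) = √25 = 5
|EA| = √((0)² + (-2)²) = √4 = 2
Perimeter = 15 + 12 + 6 + 5 + 2 = 40.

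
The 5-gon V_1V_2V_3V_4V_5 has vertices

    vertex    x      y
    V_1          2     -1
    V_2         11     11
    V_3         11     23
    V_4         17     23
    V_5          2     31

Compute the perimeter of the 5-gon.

82

|V_1V_2| = √((9)² + (12)²) = √225 = 15
|V_2V_3| = √((0)² + (12)²) = √144 = 12
|V_3V_4| = √((6)² + (0)²) = √36 = 6
|V_4V_5| = √((-15)² + (8)²) = √289 = 17
|V_5V_1| = √((0)² + (-32)²) = √1024 = 32
Perimeter = 15 + 12 + 6 + 17 + 32 = 82.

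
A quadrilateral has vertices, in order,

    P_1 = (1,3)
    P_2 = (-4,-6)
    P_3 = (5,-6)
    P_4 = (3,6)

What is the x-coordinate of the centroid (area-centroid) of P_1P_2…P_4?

Apply the shoelace formula. First the cross-terms c_i = x_i·y_{i+1} − x_{i+1}·y_i:
  6, 54, 48, 3  ⇒  2A = 111, A = 55.5.
Then Σ (x_i + x_{i+1})·c_i = 432, so x̄ = 432 / (6·55.5) = 48/37.

48/37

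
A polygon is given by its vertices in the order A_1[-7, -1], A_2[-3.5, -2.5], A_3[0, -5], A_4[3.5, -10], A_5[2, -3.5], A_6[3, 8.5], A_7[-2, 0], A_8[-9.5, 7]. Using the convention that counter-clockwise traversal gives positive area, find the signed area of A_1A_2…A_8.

Σ = (14) + (17.5) + (17.5) + (7.75) + (27.5) + (17) + (-14) + (58.5) = 145.75
Signed area = Σ/2 = 72.875 (positive ⇒ counter-clockwise traversal).

72.875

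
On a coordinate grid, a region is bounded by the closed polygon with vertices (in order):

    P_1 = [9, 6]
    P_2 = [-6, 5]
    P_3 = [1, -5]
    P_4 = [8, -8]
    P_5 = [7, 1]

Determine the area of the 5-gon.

P_1→P_2: (9)(5) − (-6)(6) = 81
P_2→P_3: (-6)(-5) − (1)(5) = 25
P_3→P_4: (1)(-8) − (8)(-5) = 32
P_4→P_5: (8)(1) − (7)(-8) = 64
P_5→P_1: (7)(6) − (9)(1) = 33
Σ = 235
Area = |Σ|/2 = 117.5.

117.5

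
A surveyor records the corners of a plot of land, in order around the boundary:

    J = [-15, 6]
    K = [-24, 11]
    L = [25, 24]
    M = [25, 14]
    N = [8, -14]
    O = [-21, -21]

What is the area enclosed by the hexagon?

Σ = (-21) + (-851) + (-250) + (-462) + (-462) + (-441) = -2487
Area = |Σ|/2 = 1243.5.

1243.5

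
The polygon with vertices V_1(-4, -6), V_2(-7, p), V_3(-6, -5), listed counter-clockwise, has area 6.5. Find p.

2

The doubled signed area Σ (x_i y_{i+1} − x_{i+1} y_i) is linear in p.
With p=0 it equals 9; the coefficient of p is 2 (from the two edges through V_2).
So 2·p + 9 = 2·6.5 = 13 ⇒ p = 2.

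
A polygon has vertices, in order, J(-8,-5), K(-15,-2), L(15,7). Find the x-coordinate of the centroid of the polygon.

-8/3

Apply Gauss's area formula. First the cross-terms c_i = x_i·y_{i+1} − x_{i+1}·y_i:
  -59, -75, -19  ⇒  2A = -153, A = -76.5.
Then Σ (x_i + x_{i+1})·c_i = 1224, so x̄ = 1224 / (6·(-76.5)) = -8/3.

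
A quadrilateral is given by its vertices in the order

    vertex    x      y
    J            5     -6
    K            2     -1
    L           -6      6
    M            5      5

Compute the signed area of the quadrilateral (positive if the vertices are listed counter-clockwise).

J→K: (5)(-1) − (2)(-6) = 7
K→L: (2)(6) − (-6)(-1) = 6
L→M: (-6)(5) − (5)(6) = -60
M→J: (5)(-6) − (5)(5) = -55
Σ = -102
Signed area = Σ/2 = -51 (negative ⇒ clockwise traversal).

-51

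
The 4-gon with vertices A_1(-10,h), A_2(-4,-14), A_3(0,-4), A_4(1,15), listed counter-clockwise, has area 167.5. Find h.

Write out the shoelace sum; only the two edges meeting at A_1 involve h:
2·Area = [(1·h − (-10)·15) + ((-10)·(-14) − (-4)·h)] + 20
       = 5·h + 310 = 335
⇒ h = 5.

5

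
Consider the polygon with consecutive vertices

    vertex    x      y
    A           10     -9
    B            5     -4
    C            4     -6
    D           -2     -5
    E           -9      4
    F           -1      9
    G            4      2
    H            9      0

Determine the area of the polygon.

154

Apply the shoelace (surveyor's) formula: 2A = Σ (x_i·y_{i+1} − x_{i+1}·y_i), indices taken mod 8.
Σ = (5) + (-14) + (-32) + (-53) + (-77) + (-38) + (-18) + (-81) = -308
Area = |Σ|/2 = 154.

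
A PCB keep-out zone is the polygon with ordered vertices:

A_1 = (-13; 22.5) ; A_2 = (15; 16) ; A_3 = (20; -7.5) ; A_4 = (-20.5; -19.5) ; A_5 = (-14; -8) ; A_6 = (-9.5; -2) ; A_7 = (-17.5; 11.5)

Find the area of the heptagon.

Apply Gauss's area formula: 2A = Σ (x_i·y_{i+1} − x_{i+1}·y_i), indices taken mod 7.
A_1→A_2: (-13)(16) − (15)(22.5) = -545.5
A_2→A_3: (15)(-7.5) − (20)(16) = -432.5
A_3→A_4: (20)(-19.5) − (-20.5)(-7.5) = -543.75
A_4→A_5: (-20.5)(-8) − (-14)(-19.5) = -109
A_5→A_6: (-14)(-2) − (-9.5)(-8) = -48
A_6→A_7: (-9.5)(11.5) − (-17.5)(-2) = -144.25
A_7→A_1: (-17.5)(22.5) − (-13)(11.5) = -244.25
Σ = -2067.25
Area = |Σ|/2 = 1033.625.

1033.625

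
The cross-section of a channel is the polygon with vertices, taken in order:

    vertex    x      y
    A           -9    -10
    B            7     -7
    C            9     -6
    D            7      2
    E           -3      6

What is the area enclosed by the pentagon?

173

A→B: (-9)(-7) − (7)(-10) = 133
B→C: (7)(-6) − (9)(-7) = 21
C→D: (9)(2) − (7)(-6) = 60
D→E: (7)(6) − (-3)(2) = 48
E→A: (-3)(-10) − (-9)(6) = 84
Σ = 346
Area = |Σ|/2 = 173.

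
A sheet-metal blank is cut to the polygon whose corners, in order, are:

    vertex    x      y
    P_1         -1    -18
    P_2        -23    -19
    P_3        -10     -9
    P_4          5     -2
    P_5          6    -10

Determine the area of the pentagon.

234.5

P_1→P_2: (-1)(-19) − (-23)(-18) = -395
P_2→P_3: (-23)(-9) − (-10)(-19) = 17
P_3→P_4: (-10)(-2) − (5)(-9) = 65
P_4→P_5: (5)(-10) − (6)(-2) = -38
P_5→P_1: (6)(-18) − (-1)(-10) = -118
Σ = -469
Area = |Σ|/2 = 234.5.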